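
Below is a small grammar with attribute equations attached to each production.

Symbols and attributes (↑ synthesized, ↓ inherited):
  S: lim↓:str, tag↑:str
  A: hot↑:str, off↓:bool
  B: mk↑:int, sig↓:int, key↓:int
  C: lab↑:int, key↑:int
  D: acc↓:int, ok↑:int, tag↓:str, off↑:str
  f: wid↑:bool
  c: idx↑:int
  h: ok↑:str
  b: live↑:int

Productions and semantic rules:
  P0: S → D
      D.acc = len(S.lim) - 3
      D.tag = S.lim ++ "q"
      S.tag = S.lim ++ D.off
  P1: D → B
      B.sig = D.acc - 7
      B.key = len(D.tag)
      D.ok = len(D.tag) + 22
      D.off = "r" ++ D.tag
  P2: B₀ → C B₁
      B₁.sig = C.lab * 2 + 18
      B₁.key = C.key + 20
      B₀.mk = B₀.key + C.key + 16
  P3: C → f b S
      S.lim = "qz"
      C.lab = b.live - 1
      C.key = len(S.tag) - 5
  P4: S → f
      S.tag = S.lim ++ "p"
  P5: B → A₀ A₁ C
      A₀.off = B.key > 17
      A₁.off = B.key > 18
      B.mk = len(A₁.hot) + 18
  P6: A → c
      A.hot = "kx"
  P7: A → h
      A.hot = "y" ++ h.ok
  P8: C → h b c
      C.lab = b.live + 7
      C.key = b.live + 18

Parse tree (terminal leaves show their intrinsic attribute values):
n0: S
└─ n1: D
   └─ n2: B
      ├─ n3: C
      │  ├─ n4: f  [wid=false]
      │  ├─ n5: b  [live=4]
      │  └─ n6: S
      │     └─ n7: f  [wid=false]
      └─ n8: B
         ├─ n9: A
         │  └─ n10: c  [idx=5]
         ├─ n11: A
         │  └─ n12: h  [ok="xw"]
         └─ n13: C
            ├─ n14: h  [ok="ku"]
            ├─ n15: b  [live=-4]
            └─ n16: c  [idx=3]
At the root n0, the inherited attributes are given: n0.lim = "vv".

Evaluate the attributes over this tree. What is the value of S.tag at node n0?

1. n0.lim = "vv"  [given at root]
2. n1.acc = -1  [len(S.lim) - 3]
3. n1.tag = "vvq"  [S.lim ++ "q"]
4. n2.sig = -8  [D.acc - 7]
5. n2.key = 3  [len(D.tag)]
6. n4.wid = false  [terminal]
7. n5.live = 4  [terminal]
8. n6.lim = "qz"  ["qz"]
9. n7.wid = false  [terminal]
10. n6.tag = "qzp"  [S.lim ++ "p"]
11. n3.lab = 3  [b.live - 1]
12. n3.key = -2  [len(S.tag) - 5]
13. n8.sig = 24  [C.lab * 2 + 18]
14. n8.key = 18  [C.key + 20]
15. n9.off = true  [B.key > 17]
16. n10.idx = 5  [terminal]
17. n9.hot = "kx"  ["kx"]
18. n11.off = false  [B.key > 18]
19. n12.ok = "xw"  [terminal]
20. n11.hot = "yxw"  ["y" ++ h.ok]
21. n14.ok = "ku"  [terminal]
22. n15.live = -4  [terminal]
23. n16.idx = 3  [terminal]
24. n13.lab = 3  [b.live + 7]
25. n13.key = 14  [b.live + 18]
26. n8.mk = 21  [len(A₁.hot) + 18]
27. n2.mk = 17  [B₀.key + C.key + 16]
28. n1.ok = 25  [len(D.tag) + 22]
29. n1.off = "rvvq"  ["r" ++ D.tag]
30. n0.tag = "vvrvvq"  [S.lim ++ D.off]

"vvrvvq"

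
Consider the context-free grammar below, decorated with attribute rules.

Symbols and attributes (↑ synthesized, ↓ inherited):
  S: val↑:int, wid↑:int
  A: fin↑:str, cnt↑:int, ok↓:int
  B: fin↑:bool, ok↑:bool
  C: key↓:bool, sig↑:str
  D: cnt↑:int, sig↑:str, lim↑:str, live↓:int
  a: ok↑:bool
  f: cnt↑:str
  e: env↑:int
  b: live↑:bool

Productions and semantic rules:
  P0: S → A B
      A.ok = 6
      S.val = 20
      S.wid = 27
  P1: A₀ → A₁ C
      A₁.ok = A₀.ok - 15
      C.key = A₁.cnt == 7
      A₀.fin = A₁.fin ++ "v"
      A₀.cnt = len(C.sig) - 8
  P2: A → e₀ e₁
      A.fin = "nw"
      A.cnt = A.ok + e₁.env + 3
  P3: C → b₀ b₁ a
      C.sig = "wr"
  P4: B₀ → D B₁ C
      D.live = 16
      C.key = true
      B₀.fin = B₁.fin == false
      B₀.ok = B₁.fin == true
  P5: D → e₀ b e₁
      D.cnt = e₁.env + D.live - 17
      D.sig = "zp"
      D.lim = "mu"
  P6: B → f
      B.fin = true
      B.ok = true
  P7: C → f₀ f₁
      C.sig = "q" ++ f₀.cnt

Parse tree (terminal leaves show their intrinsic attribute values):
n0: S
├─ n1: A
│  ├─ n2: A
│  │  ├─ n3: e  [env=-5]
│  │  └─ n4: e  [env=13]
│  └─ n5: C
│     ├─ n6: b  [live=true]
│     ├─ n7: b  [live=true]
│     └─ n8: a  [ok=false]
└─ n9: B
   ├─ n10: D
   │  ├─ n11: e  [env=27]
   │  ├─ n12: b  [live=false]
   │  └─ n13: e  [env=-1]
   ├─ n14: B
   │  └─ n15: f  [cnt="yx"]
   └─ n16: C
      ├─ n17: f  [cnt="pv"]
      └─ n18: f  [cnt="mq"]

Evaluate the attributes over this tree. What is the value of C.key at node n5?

true

1. n1.ok = 6  [6]
2. n2.ok = -9  [A₀.ok - 15]
3. n3.env = -5  [terminal]
4. n4.env = 13  [terminal]
5. n2.fin = "nw"  ["nw"]
6. n2.cnt = 7  [A.ok + e₁.env + 3]
7. n5.key = true  [A₁.cnt == 7]
8. n6.live = true  [terminal]
9. n7.live = true  [terminal]
10. n8.ok = false  [terminal]
11. n5.sig = "wr"  ["wr"]
12. n1.fin = "nwv"  [A₁.fin ++ "v"]
13. n1.cnt = -6  [len(C.sig) - 8]
14. n10.live = 16  [16]
15. n11.env = 27  [terminal]
16. n12.live = false  [terminal]
17. n13.env = -1  [terminal]
18. n10.cnt = -2  [e₁.env + D.live - 17]
19. n10.sig = "zp"  ["zp"]
20. n10.lim = "mu"  ["mu"]
21. n15.cnt = "yx"  [terminal]
22. n14.fin = true  [true]
23. n14.ok = true  [true]
24. n16.key = true  [true]
25. n17.cnt = "pv"  [terminal]
26. n18.cnt = "mq"  [terminal]
27. n16.sig = "qpv"  ["q" ++ f₀.cnt]
28. n9.fin = false  [B₁.fin == false]
29. n9.ok = true  [B₁.fin == true]
30. n0.val = 20  [20]
31. n0.wid = 27  [27]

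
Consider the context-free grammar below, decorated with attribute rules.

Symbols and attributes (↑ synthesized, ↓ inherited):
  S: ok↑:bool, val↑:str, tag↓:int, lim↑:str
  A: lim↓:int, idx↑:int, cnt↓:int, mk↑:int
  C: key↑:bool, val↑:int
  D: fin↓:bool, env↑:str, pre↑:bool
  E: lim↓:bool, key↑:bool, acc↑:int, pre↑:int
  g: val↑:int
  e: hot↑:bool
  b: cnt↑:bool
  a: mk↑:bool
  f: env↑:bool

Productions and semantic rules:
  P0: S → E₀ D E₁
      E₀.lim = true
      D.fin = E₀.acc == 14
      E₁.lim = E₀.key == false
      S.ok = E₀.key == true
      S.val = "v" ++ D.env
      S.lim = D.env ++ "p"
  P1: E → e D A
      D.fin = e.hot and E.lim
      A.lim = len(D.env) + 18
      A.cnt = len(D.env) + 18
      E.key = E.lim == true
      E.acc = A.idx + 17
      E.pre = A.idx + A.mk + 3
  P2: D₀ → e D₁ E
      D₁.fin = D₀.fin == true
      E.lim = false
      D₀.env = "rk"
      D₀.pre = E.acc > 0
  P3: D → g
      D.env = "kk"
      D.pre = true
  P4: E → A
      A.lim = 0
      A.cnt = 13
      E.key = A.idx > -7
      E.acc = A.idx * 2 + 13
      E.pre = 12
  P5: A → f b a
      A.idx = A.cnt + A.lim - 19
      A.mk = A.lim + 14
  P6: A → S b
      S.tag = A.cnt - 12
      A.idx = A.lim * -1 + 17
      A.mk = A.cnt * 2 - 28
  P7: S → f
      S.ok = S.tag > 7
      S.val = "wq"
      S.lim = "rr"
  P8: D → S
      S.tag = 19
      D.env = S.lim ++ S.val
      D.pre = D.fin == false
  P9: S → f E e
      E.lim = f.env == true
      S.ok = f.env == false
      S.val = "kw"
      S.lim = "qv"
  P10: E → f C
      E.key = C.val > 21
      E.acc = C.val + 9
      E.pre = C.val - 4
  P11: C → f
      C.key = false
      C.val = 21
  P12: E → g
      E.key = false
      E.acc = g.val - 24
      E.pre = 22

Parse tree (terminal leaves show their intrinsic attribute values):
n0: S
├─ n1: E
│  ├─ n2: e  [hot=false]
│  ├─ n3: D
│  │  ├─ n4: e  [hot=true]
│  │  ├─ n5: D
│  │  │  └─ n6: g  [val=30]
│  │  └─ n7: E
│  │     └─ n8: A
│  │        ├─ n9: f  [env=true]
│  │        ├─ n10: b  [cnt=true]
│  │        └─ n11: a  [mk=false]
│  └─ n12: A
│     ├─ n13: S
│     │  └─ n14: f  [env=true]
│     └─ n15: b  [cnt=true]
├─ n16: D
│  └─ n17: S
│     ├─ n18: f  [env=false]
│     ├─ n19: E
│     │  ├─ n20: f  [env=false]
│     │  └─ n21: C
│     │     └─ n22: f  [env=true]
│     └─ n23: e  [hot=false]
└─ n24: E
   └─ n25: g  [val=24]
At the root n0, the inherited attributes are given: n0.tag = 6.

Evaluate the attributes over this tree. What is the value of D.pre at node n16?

false

1. n0.tag = 6  [given at root]
2. n1.lim = true  [true]
3. n2.hot = false  [terminal]
4. n3.fin = false  [e.hot and E.lim]
5. n4.hot = true  [terminal]
6. n5.fin = false  [D₀.fin == true]
7. n6.val = 30  [terminal]
8. n5.env = "kk"  ["kk"]
9. n5.pre = true  [true]
10. n7.lim = false  [false]
11. n8.lim = 0  [0]
12. n8.cnt = 13  [13]
13. n9.env = true  [terminal]
14. n10.cnt = true  [terminal]
15. n11.mk = false  [terminal]
16. n8.idx = -6  [A.cnt + A.lim - 19]
17. n8.mk = 14  [A.lim + 14]
18. n7.key = true  [A.idx > -7]
19. n7.acc = 1  [A.idx * 2 + 13]
20. n7.pre = 12  [12]
21. n3.env = "rk"  ["rk"]
22. n3.pre = true  [E.acc > 0]
23. n12.lim = 20  [len(D.env) + 18]
24. n12.cnt = 20  [len(D.env) + 18]
25. n13.tag = 8  [A.cnt - 12]
26. n14.env = true  [terminal]
27. n13.ok = true  [S.tag > 7]
28. n13.val = "wq"  ["wq"]
29. n13.lim = "rr"  ["rr"]
30. n15.cnt = true  [terminal]
31. n12.idx = -3  [A.lim * -1 + 17]
32. n12.mk = 12  [A.cnt * 2 - 28]
33. n1.key = true  [E.lim == true]
34. n1.acc = 14  [A.idx + 17]
35. n1.pre = 12  [A.idx + A.mk + 3]
36. n16.fin = true  [E₀.acc == 14]
37. n17.tag = 19  [19]
38. n18.env = false  [terminal]
39. n19.lim = false  [f.env == true]
40. n20.env = false  [terminal]
41. n22.env = true  [terminal]
42. n21.key = false  [false]
43. n21.val = 21  [21]
44. n19.key = false  [C.val > 21]
45. n19.acc = 30  [C.val + 9]
46. n19.pre = 17  [C.val - 4]
47. n23.hot = false  [terminal]
48. n17.ok = true  [f.env == false]
49. n17.val = "kw"  ["kw"]
50. n17.lim = "qv"  ["qv"]
51. n16.env = "qvkw"  [S.lim ++ S.val]
52. n16.pre = false  [D.fin == false]
53. n24.lim = false  [E₀.key == false]
54. n25.val = 24  [terminal]
55. n24.key = false  [false]
56. n24.acc = 0  [g.val - 24]
57. n24.pre = 22  [22]
58. n0.ok = true  [E₀.key == true]
59. n0.val = "vqvkw"  ["v" ++ D.env]
60. n0.lim = "qvkwp"  [D.env ++ "p"]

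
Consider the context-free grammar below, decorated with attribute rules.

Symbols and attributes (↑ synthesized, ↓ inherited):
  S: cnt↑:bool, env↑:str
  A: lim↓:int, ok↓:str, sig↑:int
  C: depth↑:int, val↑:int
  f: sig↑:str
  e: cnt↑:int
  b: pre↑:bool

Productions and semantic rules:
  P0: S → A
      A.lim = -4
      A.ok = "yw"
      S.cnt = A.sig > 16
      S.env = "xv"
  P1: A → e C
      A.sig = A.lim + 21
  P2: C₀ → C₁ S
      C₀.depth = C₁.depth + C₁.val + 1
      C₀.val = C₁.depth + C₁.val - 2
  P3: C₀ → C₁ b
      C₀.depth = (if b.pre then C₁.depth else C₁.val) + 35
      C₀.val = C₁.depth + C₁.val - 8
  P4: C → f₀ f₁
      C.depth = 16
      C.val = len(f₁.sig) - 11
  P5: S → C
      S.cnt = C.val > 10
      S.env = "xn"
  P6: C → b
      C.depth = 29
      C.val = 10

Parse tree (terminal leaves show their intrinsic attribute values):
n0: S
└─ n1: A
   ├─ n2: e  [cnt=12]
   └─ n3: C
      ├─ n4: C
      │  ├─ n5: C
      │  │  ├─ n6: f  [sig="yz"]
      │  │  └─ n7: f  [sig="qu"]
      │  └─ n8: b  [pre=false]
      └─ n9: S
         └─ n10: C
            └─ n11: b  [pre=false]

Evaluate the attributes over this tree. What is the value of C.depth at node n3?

26

1. n1.lim = -4  [-4]
2. n1.ok = "yw"  ["yw"]
3. n2.cnt = 12  [terminal]
4. n6.sig = "yz"  [terminal]
5. n7.sig = "qu"  [terminal]
6. n5.depth = 16  [16]
7. n5.val = -9  [len(f₁.sig) - 11]
8. n8.pre = false  [terminal]
9. n4.depth = 26  [(if b.pre then C₁.depth else C₁.val) + 35]
10. n4.val = -1  [C₁.depth + C₁.val - 8]
11. n11.pre = false  [terminal]
12. n10.depth = 29  [29]
13. n10.val = 10  [10]
14. n9.cnt = false  [C.val > 10]
15. n9.env = "xn"  ["xn"]
16. n3.depth = 26  [C₁.depth + C₁.val + 1]
17. n3.val = 23  [C₁.depth + C₁.val - 2]
18. n1.sig = 17  [A.lim + 21]
19. n0.cnt = true  [A.sig > 16]
20. n0.env = "xv"  ["xv"]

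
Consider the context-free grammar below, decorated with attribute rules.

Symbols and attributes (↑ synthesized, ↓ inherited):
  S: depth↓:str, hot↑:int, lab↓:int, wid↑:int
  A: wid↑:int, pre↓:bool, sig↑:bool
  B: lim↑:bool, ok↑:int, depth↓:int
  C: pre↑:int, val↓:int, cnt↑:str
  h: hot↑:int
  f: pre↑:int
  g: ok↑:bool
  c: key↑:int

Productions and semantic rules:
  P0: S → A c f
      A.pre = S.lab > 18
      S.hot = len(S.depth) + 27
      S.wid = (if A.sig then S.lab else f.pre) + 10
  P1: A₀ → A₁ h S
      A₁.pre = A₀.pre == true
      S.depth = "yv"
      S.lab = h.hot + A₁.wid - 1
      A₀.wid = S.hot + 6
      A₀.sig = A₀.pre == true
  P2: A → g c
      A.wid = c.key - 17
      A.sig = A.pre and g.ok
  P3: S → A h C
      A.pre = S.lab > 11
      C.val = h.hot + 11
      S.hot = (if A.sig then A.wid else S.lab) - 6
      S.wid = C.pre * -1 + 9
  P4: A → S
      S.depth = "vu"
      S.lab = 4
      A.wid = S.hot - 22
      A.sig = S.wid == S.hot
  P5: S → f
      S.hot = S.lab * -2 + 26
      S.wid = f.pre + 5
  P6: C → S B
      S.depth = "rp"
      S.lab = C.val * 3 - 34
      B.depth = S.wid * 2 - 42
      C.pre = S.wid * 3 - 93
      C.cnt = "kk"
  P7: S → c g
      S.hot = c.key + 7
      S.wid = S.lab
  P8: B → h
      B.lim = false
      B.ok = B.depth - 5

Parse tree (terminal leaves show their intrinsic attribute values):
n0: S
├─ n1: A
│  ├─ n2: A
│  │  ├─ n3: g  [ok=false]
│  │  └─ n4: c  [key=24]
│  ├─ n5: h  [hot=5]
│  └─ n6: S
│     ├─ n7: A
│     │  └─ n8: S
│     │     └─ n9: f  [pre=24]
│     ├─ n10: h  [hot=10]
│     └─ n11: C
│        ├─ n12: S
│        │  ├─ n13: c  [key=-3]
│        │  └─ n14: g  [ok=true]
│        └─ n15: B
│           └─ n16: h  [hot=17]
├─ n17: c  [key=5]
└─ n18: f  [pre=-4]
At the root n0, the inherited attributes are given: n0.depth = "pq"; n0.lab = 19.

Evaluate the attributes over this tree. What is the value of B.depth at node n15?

1. n0.depth = "pq"  [given at root]
2. n0.lab = 19  [given at root]
3. n1.pre = true  [S.lab > 18]
4. n2.pre = true  [A₀.pre == true]
5. n3.ok = false  [terminal]
6. n4.key = 24  [terminal]
7. n2.wid = 7  [c.key - 17]
8. n2.sig = false  [A.pre and g.ok]
9. n5.hot = 5  [terminal]
10. n6.depth = "yv"  ["yv"]
11. n6.lab = 11  [h.hot + A₁.wid - 1]
12. n7.pre = false  [S.lab > 11]
13. n8.depth = "vu"  ["vu"]
14. n8.lab = 4  [4]
15. n9.pre = 24  [terminal]
16. n8.hot = 18  [S.lab * -2 + 26]
17. n8.wid = 29  [f.pre + 5]
18. n7.wid = -4  [S.hot - 22]
19. n7.sig = false  [S.wid == S.hot]
20. n10.hot = 10  [terminal]
21. n11.val = 21  [h.hot + 11]
22. n12.depth = "rp"  ["rp"]
23. n12.lab = 29  [C.val * 3 - 34]
24. n13.key = -3  [terminal]
25. n14.ok = true  [terminal]
26. n12.hot = 4  [c.key + 7]
27. n12.wid = 29  [S.lab]
28. n15.depth = 16  [S.wid * 2 - 42]
29. n16.hot = 17  [terminal]
30. n15.lim = false  [false]
31. n15.ok = 11  [B.depth - 5]
32. n11.pre = -6  [S.wid * 3 - 93]
33. n11.cnt = "kk"  ["kk"]
34. n6.hot = 5  [(if A.sig then A.wid else S.lab) - 6]
35. n6.wid = 15  [C.pre * -1 + 9]
36. n1.wid = 11  [S.hot + 6]
37. n1.sig = true  [A₀.pre == true]
38. n17.key = 5  [terminal]
39. n18.pre = -4  [terminal]
40. n0.hot = 29  [len(S.depth) + 27]
41. n0.wid = 29  [(if A.sig then S.lab else f.pre) + 10]

16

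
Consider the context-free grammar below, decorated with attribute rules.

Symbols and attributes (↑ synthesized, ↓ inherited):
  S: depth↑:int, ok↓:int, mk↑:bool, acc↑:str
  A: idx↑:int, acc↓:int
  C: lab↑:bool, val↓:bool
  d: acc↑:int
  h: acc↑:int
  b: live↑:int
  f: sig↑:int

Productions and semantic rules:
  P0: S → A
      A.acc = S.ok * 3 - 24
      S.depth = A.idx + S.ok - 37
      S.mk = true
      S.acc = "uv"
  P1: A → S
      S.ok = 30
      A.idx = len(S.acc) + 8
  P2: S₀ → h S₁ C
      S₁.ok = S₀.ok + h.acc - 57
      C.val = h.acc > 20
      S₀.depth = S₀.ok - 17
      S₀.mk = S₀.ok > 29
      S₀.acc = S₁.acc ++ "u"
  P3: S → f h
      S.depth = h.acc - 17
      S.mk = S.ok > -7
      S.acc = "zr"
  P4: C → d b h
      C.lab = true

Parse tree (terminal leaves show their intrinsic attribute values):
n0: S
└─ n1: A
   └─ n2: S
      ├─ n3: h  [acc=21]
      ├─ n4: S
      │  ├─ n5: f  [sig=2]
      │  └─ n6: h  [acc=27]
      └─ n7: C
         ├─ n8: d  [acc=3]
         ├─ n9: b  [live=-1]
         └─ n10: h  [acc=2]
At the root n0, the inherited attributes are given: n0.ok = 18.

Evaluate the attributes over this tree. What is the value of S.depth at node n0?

1. n0.ok = 18  [given at root]
2. n1.acc = 30  [S.ok * 3 - 24]
3. n2.ok = 30  [30]
4. n3.acc = 21  [terminal]
5. n4.ok = -6  [S₀.ok + h.acc - 57]
6. n5.sig = 2  [terminal]
7. n6.acc = 27  [terminal]
8. n4.depth = 10  [h.acc - 17]
9. n4.mk = true  [S.ok > -7]
10. n4.acc = "zr"  ["zr"]
11. n7.val = true  [h.acc > 20]
12. n8.acc = 3  [terminal]
13. n9.live = -1  [terminal]
14. n10.acc = 2  [terminal]
15. n7.lab = true  [true]
16. n2.depth = 13  [S₀.ok - 17]
17. n2.mk = true  [S₀.ok > 29]
18. n2.acc = "zru"  [S₁.acc ++ "u"]
19. n1.idx = 11  [len(S.acc) + 8]
20. n0.depth = -8  [A.idx + S.ok - 37]
21. n0.mk = true  [true]
22. n0.acc = "uv"  ["uv"]

-8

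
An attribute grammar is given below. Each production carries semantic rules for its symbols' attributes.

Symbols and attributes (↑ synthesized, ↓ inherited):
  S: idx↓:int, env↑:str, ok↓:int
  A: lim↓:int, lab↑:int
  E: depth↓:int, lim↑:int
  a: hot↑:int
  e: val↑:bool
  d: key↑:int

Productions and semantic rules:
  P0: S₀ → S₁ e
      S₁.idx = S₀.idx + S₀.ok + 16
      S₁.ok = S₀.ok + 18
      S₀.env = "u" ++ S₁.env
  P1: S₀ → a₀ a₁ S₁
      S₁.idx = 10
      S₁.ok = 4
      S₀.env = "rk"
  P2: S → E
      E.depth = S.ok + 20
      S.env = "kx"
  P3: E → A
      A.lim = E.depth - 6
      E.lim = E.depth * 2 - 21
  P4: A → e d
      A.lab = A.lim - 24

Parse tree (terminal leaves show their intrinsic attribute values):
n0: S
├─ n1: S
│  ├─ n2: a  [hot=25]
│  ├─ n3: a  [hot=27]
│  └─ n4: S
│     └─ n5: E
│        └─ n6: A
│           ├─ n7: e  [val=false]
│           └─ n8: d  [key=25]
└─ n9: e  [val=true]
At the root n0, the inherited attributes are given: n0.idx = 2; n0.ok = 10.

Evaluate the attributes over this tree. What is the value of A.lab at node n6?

-6

1. n0.idx = 2  [given at root]
2. n0.ok = 10  [given at root]
3. n1.idx = 28  [S₀.idx + S₀.ok + 16]
4. n1.ok = 28  [S₀.ok + 18]
5. n2.hot = 25  [terminal]
6. n3.hot = 27  [terminal]
7. n4.idx = 10  [10]
8. n4.ok = 4  [4]
9. n5.depth = 24  [S.ok + 20]
10. n6.lim = 18  [E.depth - 6]
11. n7.val = false  [terminal]
12. n8.key = 25  [terminal]
13. n6.lab = -6  [A.lim - 24]
14. n5.lim = 27  [E.depth * 2 - 21]
15. n4.env = "kx"  ["kx"]
16. n1.env = "rk"  ["rk"]
17. n9.val = true  [terminal]
18. n0.env = "urk"  ["u" ++ S₁.env]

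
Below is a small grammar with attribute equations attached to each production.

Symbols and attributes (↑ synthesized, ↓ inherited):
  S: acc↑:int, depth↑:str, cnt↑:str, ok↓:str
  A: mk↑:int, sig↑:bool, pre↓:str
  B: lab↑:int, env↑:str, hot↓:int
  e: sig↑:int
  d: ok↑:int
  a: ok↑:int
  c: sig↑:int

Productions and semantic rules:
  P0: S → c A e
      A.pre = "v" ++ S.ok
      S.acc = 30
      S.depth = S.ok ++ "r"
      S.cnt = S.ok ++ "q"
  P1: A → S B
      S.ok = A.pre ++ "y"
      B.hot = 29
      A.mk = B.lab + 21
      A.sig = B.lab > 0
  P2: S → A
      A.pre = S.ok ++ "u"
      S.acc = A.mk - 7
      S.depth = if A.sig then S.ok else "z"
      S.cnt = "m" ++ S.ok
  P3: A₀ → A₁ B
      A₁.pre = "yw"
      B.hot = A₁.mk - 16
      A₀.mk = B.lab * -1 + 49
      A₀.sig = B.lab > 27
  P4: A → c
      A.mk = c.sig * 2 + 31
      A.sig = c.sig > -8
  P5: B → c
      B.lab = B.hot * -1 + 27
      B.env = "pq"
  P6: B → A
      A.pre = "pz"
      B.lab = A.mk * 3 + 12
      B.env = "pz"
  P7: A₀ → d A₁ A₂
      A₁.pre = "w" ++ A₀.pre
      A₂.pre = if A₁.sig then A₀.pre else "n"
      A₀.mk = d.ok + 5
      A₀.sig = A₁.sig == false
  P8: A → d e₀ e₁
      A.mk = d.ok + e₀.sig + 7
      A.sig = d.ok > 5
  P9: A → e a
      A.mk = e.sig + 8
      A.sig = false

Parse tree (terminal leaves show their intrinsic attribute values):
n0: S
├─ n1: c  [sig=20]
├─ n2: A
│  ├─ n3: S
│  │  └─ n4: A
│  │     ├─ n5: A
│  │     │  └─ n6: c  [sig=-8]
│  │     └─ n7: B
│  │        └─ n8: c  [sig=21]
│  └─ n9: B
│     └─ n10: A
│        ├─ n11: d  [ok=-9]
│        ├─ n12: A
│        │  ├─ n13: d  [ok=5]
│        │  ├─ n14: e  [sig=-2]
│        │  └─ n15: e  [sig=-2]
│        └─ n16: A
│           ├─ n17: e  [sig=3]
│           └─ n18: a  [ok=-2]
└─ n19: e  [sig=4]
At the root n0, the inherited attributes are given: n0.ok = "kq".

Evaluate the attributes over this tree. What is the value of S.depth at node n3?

"vkqy"

1. n0.ok = "kq"  [given at root]
2. n1.sig = 20  [terminal]
3. n2.pre = "vkq"  ["v" ++ S.ok]
4. n3.ok = "vkqy"  [A.pre ++ "y"]
5. n4.pre = "vkqyu"  [S.ok ++ "u"]
6. n5.pre = "yw"  ["yw"]
7. n6.sig = -8  [terminal]
8. n5.mk = 15  [c.sig * 2 + 31]
9. n5.sig = false  [c.sig > -8]
10. n7.hot = -1  [A₁.mk - 16]
11. n8.sig = 21  [terminal]
12. n7.lab = 28  [B.hot * -1 + 27]
13. n7.env = "pq"  ["pq"]
14. n4.mk = 21  [B.lab * -1 + 49]
15. n4.sig = true  [B.lab > 27]
16. n3.acc = 14  [A.mk - 7]
17. n3.depth = "vkqy"  [if A.sig then S.ok else "z"]
18. n3.cnt = "mvkqy"  ["m" ++ S.ok]
19. n9.hot = 29  [29]
20. n10.pre = "pz"  ["pz"]
21. n11.ok = -9  [terminal]
22. n12.pre = "wpz"  ["w" ++ A₀.pre]
23. n13.ok = 5  [terminal]
24. n14.sig = -2  [terminal]
25. n15.sig = -2  [terminal]
26. n12.mk = 10  [d.ok + e₀.sig + 7]
27. n12.sig = false  [d.ok > 5]
28. n16.pre = "n"  [if A₁.sig then A₀.pre else "n"]
29. n17.sig = 3  [terminal]
30. n18.ok = -2  [terminal]
31. n16.mk = 11  [e.sig + 8]
32. n16.sig = false  [false]
33. n10.mk = -4  [d.ok + 5]
34. n10.sig = true  [A₁.sig == false]
35. n9.lab = 0  [A.mk * 3 + 12]
36. n9.env = "pz"  ["pz"]
37. n2.mk = 21  [B.lab + 21]
38. n2.sig = false  [B.lab > 0]
39. n19.sig = 4  [terminal]
40. n0.acc = 30  [30]
41. n0.depth = "kqr"  [S.ok ++ "r"]
42. n0.cnt = "kqq"  [S.ok ++ "q"]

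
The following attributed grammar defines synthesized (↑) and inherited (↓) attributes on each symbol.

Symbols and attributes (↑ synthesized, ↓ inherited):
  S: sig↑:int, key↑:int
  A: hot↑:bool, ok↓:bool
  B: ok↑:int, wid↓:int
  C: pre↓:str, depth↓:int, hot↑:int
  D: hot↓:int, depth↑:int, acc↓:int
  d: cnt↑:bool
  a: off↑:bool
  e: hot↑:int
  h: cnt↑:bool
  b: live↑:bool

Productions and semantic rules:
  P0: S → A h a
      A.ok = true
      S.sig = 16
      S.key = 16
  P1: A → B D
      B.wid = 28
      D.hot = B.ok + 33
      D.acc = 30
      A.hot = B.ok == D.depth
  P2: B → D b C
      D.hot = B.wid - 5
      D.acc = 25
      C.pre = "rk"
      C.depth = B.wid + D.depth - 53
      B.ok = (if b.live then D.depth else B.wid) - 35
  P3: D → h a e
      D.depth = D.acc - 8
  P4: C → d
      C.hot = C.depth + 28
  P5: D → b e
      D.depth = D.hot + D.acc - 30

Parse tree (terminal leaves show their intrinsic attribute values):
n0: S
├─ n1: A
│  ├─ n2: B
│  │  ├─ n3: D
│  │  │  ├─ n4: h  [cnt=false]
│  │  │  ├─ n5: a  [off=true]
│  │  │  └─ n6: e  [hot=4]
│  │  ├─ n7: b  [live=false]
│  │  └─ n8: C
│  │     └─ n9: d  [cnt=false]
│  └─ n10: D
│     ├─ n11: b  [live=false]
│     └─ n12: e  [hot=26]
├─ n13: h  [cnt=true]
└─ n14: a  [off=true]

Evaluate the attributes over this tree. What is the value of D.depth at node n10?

26

1. n1.ok = true  [true]
2. n2.wid = 28  [28]
3. n3.hot = 23  [B.wid - 5]
4. n3.acc = 25  [25]
5. n4.cnt = false  [terminal]
6. n5.off = true  [terminal]
7. n6.hot = 4  [terminal]
8. n3.depth = 17  [D.acc - 8]
9. n7.live = false  [terminal]
10. n8.pre = "rk"  ["rk"]
11. n8.depth = -8  [B.wid + D.depth - 53]
12. n9.cnt = false  [terminal]
13. n8.hot = 20  [C.depth + 28]
14. n2.ok = -7  [(if b.live then D.depth else B.wid) - 35]
15. n10.hot = 26  [B.ok + 33]
16. n10.acc = 30  [30]
17. n11.live = false  [terminal]
18. n12.hot = 26  [terminal]
19. n10.depth = 26  [D.hot + D.acc - 30]
20. n1.hot = false  [B.ok == D.depth]
21. n13.cnt = true  [terminal]
22. n14.off = true  [terminal]
23. n0.sig = 16  [16]
24. n0.key = 16  [16]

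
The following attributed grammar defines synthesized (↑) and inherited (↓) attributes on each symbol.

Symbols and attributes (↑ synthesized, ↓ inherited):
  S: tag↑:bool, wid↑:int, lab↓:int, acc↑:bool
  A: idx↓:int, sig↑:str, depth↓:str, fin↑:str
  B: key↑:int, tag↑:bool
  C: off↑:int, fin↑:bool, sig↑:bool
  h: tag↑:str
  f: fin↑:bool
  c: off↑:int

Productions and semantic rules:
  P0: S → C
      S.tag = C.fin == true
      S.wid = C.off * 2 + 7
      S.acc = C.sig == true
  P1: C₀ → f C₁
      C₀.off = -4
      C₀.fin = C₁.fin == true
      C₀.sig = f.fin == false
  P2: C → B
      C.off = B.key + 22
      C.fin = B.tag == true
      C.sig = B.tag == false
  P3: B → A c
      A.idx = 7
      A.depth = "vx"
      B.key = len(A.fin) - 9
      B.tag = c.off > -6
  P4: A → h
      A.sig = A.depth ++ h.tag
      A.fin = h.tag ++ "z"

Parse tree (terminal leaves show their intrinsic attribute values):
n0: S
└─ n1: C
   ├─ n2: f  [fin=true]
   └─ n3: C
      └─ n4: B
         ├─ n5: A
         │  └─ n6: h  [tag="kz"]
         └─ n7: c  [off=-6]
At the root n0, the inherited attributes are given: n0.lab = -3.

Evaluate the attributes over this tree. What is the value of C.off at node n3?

1. n0.lab = -3  [given at root]
2. n2.fin = true  [terminal]
3. n5.idx = 7  [7]
4. n5.depth = "vx"  ["vx"]
5. n6.tag = "kz"  [terminal]
6. n5.sig = "vxkz"  [A.depth ++ h.tag]
7. n5.fin = "kzz"  [h.tag ++ "z"]
8. n7.off = -6  [terminal]
9. n4.key = -6  [len(A.fin) - 9]
10. n4.tag = false  [c.off > -6]
11. n3.off = 16  [B.key + 22]
12. n3.fin = false  [B.tag == true]
13. n3.sig = true  [B.tag == false]
14. n1.off = -4  [-4]
15. n1.fin = false  [C₁.fin == true]
16. n1.sig = false  [f.fin == false]
17. n0.tag = false  [C.fin == true]
18. n0.wid = -1  [C.off * 2 + 7]
19. n0.acc = false  [C.sig == true]

16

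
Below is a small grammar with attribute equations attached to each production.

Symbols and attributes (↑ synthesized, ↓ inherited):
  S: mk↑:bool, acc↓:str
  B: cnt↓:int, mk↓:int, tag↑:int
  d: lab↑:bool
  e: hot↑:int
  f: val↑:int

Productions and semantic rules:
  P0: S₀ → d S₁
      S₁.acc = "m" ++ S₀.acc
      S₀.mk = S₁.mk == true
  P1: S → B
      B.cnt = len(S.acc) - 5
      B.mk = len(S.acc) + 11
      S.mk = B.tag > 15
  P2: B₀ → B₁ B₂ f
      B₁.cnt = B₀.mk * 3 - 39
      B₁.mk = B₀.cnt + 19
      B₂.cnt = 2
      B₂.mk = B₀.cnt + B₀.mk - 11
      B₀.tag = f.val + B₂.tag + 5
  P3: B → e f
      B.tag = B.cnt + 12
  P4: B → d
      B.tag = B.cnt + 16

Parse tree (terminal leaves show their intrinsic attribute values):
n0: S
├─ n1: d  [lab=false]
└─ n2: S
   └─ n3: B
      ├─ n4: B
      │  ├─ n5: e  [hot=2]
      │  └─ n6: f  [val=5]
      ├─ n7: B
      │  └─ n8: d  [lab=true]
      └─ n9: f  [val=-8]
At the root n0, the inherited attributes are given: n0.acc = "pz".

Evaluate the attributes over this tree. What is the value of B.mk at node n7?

1. n0.acc = "pz"  [given at root]
2. n1.lab = false  [terminal]
3. n2.acc = "mpz"  ["m" ++ S₀.acc]
4. n3.cnt = -2  [len(S.acc) - 5]
5. n3.mk = 14  [len(S.acc) + 11]
6. n4.cnt = 3  [B₀.mk * 3 - 39]
7. n4.mk = 17  [B₀.cnt + 19]
8. n5.hot = 2  [terminal]
9. n6.val = 5  [terminal]
10. n4.tag = 15  [B.cnt + 12]
11. n7.cnt = 2  [2]
12. n7.mk = 1  [B₀.cnt + B₀.mk - 11]
13. n8.lab = true  [terminal]
14. n7.tag = 18  [B.cnt + 16]
15. n9.val = -8  [terminal]
16. n3.tag = 15  [f.val + B₂.tag + 5]
17. n2.mk = false  [B.tag > 15]
18. n0.mk = false  [S₁.mk == true]

1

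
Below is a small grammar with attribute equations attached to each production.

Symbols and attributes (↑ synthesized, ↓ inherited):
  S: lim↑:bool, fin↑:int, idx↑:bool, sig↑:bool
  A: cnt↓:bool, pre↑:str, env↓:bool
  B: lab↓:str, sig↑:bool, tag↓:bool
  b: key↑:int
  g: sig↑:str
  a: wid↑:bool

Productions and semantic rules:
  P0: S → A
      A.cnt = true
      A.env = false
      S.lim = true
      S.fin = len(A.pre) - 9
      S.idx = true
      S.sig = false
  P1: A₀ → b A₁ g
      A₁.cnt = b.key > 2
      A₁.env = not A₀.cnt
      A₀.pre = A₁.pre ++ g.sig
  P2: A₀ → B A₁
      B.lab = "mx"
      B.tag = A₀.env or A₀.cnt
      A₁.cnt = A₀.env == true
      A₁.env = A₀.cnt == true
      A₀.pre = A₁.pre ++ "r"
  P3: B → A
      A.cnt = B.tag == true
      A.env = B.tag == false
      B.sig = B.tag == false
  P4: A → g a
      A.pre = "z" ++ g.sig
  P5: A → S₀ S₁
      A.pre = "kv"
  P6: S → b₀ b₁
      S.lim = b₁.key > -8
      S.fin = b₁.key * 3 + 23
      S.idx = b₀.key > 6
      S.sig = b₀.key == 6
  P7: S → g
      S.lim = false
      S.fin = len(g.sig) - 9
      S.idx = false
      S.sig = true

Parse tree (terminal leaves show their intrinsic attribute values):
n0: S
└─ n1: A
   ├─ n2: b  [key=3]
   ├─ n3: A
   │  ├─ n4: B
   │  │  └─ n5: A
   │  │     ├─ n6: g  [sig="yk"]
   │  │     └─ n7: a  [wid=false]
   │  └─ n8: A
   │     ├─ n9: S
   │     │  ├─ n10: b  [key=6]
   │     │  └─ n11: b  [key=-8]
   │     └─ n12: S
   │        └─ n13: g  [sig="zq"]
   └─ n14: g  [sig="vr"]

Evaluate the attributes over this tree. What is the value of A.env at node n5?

false

1. n1.cnt = true  [true]
2. n1.env = false  [false]
3. n2.key = 3  [terminal]
4. n3.cnt = true  [b.key > 2]
5. n3.env = false  [not A₀.cnt]
6. n4.lab = "mx"  ["mx"]
7. n4.tag = true  [A₀.env or A₀.cnt]
8. n5.cnt = true  [B.tag == true]
9. n5.env = false  [B.tag == false]
10. n6.sig = "yk"  [terminal]
11. n7.wid = false  [terminal]
12. n5.pre = "zyk"  ["z" ++ g.sig]
13. n4.sig = false  [B.tag == false]
14. n8.cnt = false  [A₀.env == true]
15. n8.env = true  [A₀.cnt == true]
16. n10.key = 6  [terminal]
17. n11.key = -8  [terminal]
18. n9.lim = false  [b₁.key > -8]
19. n9.fin = -1  [b₁.key * 3 + 23]
20. n9.idx = false  [b₀.key > 6]
21. n9.sig = true  [b₀.key == 6]
22. n13.sig = "zq"  [terminal]
23. n12.lim = false  [false]
24. n12.fin = -7  [len(g.sig) - 9]
25. n12.idx = false  [false]
26. n12.sig = true  [true]
27. n8.pre = "kv"  ["kv"]
28. n3.pre = "kvr"  [A₁.pre ++ "r"]
29. n14.sig = "vr"  [terminal]
30. n1.pre = "kvrvr"  [A₁.pre ++ g.sig]
31. n0.lim = true  [true]
32. n0.fin = -4  [len(A.pre) - 9]
33. n0.idx = true  [true]
34. n0.sig = false  [false]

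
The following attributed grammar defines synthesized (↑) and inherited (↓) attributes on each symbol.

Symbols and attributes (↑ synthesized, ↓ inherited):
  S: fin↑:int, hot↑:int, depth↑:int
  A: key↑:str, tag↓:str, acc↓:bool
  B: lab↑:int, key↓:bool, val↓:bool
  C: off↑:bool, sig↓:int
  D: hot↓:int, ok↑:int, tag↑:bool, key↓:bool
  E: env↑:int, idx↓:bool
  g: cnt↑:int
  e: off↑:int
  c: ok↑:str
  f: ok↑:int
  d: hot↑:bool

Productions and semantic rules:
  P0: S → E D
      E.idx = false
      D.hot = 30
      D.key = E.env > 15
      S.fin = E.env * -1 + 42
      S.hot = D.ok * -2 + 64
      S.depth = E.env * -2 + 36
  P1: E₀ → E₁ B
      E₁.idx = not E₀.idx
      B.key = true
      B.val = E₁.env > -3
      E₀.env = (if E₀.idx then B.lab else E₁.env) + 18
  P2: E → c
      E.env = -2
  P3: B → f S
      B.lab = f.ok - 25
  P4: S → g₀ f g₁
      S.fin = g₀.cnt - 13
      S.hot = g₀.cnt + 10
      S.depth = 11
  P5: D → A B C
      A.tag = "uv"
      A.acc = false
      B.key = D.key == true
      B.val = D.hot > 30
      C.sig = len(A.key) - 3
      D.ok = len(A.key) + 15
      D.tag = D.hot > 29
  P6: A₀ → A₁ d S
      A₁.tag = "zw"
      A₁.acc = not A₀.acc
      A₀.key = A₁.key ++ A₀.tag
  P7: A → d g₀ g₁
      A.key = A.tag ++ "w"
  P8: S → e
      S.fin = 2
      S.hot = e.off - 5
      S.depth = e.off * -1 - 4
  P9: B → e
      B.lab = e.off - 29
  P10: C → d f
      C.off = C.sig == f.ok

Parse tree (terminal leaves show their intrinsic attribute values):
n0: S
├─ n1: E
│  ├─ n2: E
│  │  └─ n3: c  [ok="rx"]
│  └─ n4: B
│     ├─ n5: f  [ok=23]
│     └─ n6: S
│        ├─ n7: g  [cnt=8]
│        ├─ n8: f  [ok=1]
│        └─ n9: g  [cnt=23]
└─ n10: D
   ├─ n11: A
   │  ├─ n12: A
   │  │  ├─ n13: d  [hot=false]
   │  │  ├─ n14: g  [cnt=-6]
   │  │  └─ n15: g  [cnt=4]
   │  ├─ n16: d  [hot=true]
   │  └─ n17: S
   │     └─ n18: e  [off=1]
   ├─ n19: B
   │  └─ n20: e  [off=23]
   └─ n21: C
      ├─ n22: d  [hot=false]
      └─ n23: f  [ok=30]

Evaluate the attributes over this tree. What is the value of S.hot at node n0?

1. n1.idx = false  [false]
2. n2.idx = true  [not E₀.idx]
3. n3.ok = "rx"  [terminal]
4. n2.env = -2  [-2]
5. n4.key = true  [true]
6. n4.val = true  [E₁.env > -3]
7. n5.ok = 23  [terminal]
8. n7.cnt = 8  [terminal]
9. n8.ok = 1  [terminal]
10. n9.cnt = 23  [terminal]
11. n6.fin = -5  [g₀.cnt - 13]
12. n6.hot = 18  [g₀.cnt + 10]
13. n6.depth = 11  [11]
14. n4.lab = -2  [f.ok - 25]
15. n1.env = 16  [(if E₀.idx then B.lab else E₁.env) + 18]
16. n10.hot = 30  [30]
17. n10.key = true  [E.env > 15]
18. n11.tag = "uv"  ["uv"]
19. n11.acc = false  [false]
20. n12.tag = "zw"  ["zw"]
21. n12.acc = true  [not A₀.acc]
22. n13.hot = false  [terminal]
23. n14.cnt = -6  [terminal]
24. n15.cnt = 4  [terminal]
25. n12.key = "zww"  [A.tag ++ "w"]
26. n16.hot = true  [terminal]
27. n18.off = 1  [terminal]
28. n17.fin = 2  [2]
29. n17.hot = -4  [e.off - 5]
30. n17.depth = -5  [e.off * -1 - 4]
31. n11.key = "zwwuv"  [A₁.key ++ A₀.tag]
32. n19.key = true  [D.key == true]
33. n19.val = false  [D.hot > 30]
34. n20.off = 23  [terminal]
35. n19.lab = -6  [e.off - 29]
36. n21.sig = 2  [len(A.key) - 3]
37. n22.hot = false  [terminal]
38. n23.ok = 30  [terminal]
39. n21.off = false  [C.sig == f.ok]
40. n10.ok = 20  [len(A.key) + 15]
41. n10.tag = true  [D.hot > 29]
42. n0.fin = 26  [E.env * -1 + 42]
43. n0.hot = 24  [D.ok * -2 + 64]
44. n0.depth = 4  [E.env * -2 + 36]

24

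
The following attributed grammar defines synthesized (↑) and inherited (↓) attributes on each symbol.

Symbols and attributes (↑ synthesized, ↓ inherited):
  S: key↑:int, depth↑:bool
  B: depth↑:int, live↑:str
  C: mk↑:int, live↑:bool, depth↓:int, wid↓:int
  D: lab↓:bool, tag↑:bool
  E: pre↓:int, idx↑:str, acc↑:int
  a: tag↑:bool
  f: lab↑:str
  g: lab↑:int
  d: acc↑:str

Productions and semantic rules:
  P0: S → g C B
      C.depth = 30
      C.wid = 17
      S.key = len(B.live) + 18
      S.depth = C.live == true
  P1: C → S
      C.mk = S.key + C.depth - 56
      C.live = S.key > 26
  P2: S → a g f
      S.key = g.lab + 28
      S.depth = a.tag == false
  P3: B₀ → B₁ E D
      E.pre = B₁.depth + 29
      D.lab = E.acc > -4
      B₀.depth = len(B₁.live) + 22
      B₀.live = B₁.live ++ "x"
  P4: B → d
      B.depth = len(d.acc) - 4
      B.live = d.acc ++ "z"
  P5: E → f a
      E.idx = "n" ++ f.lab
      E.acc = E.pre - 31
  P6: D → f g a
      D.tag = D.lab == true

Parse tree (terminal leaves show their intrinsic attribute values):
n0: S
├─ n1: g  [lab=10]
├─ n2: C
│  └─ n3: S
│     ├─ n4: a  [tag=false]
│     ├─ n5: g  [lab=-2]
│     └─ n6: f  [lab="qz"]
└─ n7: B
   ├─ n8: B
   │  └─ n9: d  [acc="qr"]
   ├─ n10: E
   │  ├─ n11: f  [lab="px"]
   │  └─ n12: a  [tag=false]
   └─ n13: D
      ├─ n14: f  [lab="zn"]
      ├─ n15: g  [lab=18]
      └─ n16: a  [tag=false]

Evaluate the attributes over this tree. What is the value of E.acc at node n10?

1. n1.lab = 10  [terminal]
2. n2.depth = 30  [30]
3. n2.wid = 17  [17]
4. n4.tag = false  [terminal]
5. n5.lab = -2  [terminal]
6. n6.lab = "qz"  [terminal]
7. n3.key = 26  [g.lab + 28]
8. n3.depth = true  [a.tag == false]
9. n2.mk = 0  [S.key + C.depth - 56]
10. n2.live = false  [S.key > 26]
11. n9.acc = "qr"  [terminal]
12. n8.depth = -2  [len(d.acc) - 4]
13. n8.live = "qrz"  [d.acc ++ "z"]
14. n10.pre = 27  [B₁.depth + 29]
15. n11.lab = "px"  [terminal]
16. n12.tag = false  [terminal]
17. n10.idx = "npx"  ["n" ++ f.lab]
18. n10.acc = -4  [E.pre - 31]
19. n13.lab = false  [E.acc > -4]
20. n14.lab = "zn"  [terminal]
21. n15.lab = 18  [terminal]
22. n16.tag = false  [terminal]
23. n13.tag = false  [D.lab == true]
24. n7.depth = 25  [len(B₁.live) + 22]
25. n7.live = "qrzx"  [B₁.live ++ "x"]
26. n0.key = 22  [len(B.live) + 18]
27. n0.depth = false  [C.live == true]

-4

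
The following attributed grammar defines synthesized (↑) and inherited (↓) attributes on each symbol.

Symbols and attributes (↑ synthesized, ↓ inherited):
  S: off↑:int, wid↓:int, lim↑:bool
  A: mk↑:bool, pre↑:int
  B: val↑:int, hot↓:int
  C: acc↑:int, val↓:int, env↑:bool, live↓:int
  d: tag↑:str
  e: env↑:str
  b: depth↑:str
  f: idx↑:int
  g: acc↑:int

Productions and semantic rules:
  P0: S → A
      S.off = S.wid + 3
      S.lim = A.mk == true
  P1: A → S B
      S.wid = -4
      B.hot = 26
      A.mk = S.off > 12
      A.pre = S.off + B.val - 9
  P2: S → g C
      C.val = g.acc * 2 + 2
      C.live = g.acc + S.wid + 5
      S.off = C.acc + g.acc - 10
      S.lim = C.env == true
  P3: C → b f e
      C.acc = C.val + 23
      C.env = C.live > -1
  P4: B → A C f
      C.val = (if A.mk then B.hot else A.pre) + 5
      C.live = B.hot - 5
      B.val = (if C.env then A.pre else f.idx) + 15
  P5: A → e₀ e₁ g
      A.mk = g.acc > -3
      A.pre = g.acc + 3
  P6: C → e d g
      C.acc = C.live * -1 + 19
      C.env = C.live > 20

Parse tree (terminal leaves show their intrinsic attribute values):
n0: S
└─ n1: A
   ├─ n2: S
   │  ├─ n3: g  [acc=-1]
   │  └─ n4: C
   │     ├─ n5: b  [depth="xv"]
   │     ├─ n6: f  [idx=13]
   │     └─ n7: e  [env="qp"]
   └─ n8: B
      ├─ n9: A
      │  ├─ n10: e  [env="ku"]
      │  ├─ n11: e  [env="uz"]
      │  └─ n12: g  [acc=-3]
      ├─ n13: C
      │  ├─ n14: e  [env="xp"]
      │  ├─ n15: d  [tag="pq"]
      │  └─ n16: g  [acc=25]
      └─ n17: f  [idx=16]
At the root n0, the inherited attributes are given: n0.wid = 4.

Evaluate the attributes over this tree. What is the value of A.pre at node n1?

1. n0.wid = 4  [given at root]
2. n2.wid = -4  [-4]
3. n3.acc = -1  [terminal]
4. n4.val = 0  [g.acc * 2 + 2]
5. n4.live = 0  [g.acc + S.wid + 5]
6. n5.depth = "xv"  [terminal]
7. n6.idx = 13  [terminal]
8. n7.env = "qp"  [terminal]
9. n4.acc = 23  [C.val + 23]
10. n4.env = true  [C.live > -1]
11. n2.off = 12  [C.acc + g.acc - 10]
12. n2.lim = true  [C.env == true]
13. n8.hot = 26  [26]
14. n10.env = "ku"  [terminal]
15. n11.env = "uz"  [terminal]
16. n12.acc = -3  [terminal]
17. n9.mk = false  [g.acc > -3]
18. n9.pre = 0  [g.acc + 3]
19. n13.val = 5  [(if A.mk then B.hot else A.pre) + 5]
20. n13.live = 21  [B.hot - 5]
21. n14.env = "xp"  [terminal]
22. n15.tag = "pq"  [terminal]
23. n16.acc = 25  [terminal]
24. n13.acc = -2  [C.live * -1 + 19]
25. n13.env = true  [C.live > 20]
26. n17.idx = 16  [terminal]
27. n8.val = 15  [(if C.env then A.pre else f.idx) + 15]
28. n1.mk = false  [S.off > 12]
29. n1.pre = 18  [S.off + B.val - 9]
30. n0.off = 7  [S.wid + 3]
31. n0.lim = false  [A.mk == true]

18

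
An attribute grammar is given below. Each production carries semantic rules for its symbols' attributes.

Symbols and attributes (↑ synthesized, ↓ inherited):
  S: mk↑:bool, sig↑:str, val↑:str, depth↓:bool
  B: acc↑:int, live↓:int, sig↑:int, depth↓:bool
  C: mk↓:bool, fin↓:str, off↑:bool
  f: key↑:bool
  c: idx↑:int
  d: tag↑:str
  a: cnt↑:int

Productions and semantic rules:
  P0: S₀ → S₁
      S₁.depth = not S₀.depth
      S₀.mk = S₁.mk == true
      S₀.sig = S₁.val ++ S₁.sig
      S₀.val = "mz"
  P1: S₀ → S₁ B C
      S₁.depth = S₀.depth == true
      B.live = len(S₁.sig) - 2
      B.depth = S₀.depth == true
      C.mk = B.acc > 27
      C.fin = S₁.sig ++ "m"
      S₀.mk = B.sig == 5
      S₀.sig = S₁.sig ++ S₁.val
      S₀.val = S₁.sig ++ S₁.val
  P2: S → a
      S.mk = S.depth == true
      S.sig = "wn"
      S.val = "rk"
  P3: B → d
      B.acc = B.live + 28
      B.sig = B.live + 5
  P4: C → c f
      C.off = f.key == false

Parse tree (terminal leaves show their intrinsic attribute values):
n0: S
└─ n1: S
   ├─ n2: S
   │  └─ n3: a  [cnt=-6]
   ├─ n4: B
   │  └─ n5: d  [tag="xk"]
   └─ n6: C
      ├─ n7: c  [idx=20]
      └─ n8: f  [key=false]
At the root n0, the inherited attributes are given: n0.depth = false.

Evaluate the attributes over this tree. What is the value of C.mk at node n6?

true

1. n0.depth = false  [given at root]
2. n1.depth = true  [not S₀.depth]
3. n2.depth = true  [S₀.depth == true]
4. n3.cnt = -6  [terminal]
5. n2.mk = true  [S.depth == true]
6. n2.sig = "wn"  ["wn"]
7. n2.val = "rk"  ["rk"]
8. n4.live = 0  [len(S₁.sig) - 2]
9. n4.depth = true  [S₀.depth == true]
10. n5.tag = "xk"  [terminal]
11. n4.acc = 28  [B.live + 28]
12. n4.sig = 5  [B.live + 5]
13. n6.mk = true  [B.acc > 27]
14. n6.fin = "wnm"  [S₁.sig ++ "m"]
15. n7.idx = 20  [terminal]
16. n8.key = false  [terminal]
17. n6.off = true  [f.key == false]
18. n1.mk = true  [B.sig == 5]
19. n1.sig = "wnrk"  [S₁.sig ++ S₁.val]
20. n1.val = "wnrk"  [S₁.sig ++ S₁.val]
21. n0.mk = true  [S₁.mk == true]
22. n0.sig = "wnrkwnrk"  [S₁.val ++ S₁.sig]
23. n0.val = "mz"  ["mz"]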